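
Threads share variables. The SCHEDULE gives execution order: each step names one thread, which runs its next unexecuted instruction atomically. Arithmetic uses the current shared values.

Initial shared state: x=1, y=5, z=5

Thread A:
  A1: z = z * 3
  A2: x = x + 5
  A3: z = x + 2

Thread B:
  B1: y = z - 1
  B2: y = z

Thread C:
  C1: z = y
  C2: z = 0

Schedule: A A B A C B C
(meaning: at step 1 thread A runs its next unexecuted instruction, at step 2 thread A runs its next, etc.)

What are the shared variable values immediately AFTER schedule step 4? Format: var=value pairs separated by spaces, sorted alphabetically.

Step 1: thread A executes A1 (z = z * 3). Shared: x=1 y=5 z=15. PCs: A@1 B@0 C@0
Step 2: thread A executes A2 (x = x + 5). Shared: x=6 y=5 z=15. PCs: A@2 B@0 C@0
Step 3: thread B executes B1 (y = z - 1). Shared: x=6 y=14 z=15. PCs: A@2 B@1 C@0
Step 4: thread A executes A3 (z = x + 2). Shared: x=6 y=14 z=8. PCs: A@3 B@1 C@0

Answer: x=6 y=14 z=8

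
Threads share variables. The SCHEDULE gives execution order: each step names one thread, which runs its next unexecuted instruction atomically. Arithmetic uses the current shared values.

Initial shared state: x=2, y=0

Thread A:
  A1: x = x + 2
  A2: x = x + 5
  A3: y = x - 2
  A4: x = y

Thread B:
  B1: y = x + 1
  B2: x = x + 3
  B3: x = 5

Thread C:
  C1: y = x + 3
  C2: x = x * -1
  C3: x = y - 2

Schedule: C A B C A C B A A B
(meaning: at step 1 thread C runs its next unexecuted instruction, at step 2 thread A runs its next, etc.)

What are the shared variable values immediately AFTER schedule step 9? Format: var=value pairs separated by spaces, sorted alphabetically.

Answer: x=4 y=4

Derivation:
Step 1: thread C executes C1 (y = x + 3). Shared: x=2 y=5. PCs: A@0 B@0 C@1
Step 2: thread A executes A1 (x = x + 2). Shared: x=4 y=5. PCs: A@1 B@0 C@1
Step 3: thread B executes B1 (y = x + 1). Shared: x=4 y=5. PCs: A@1 B@1 C@1
Step 4: thread C executes C2 (x = x * -1). Shared: x=-4 y=5. PCs: A@1 B@1 C@2
Step 5: thread A executes A2 (x = x + 5). Shared: x=1 y=5. PCs: A@2 B@1 C@2
Step 6: thread C executes C3 (x = y - 2). Shared: x=3 y=5. PCs: A@2 B@1 C@3
Step 7: thread B executes B2 (x = x + 3). Shared: x=6 y=5. PCs: A@2 B@2 C@3
Step 8: thread A executes A3 (y = x - 2). Shared: x=6 y=4. PCs: A@3 B@2 C@3
Step 9: thread A executes A4 (x = y). Shared: x=4 y=4. PCs: A@4 B@2 C@3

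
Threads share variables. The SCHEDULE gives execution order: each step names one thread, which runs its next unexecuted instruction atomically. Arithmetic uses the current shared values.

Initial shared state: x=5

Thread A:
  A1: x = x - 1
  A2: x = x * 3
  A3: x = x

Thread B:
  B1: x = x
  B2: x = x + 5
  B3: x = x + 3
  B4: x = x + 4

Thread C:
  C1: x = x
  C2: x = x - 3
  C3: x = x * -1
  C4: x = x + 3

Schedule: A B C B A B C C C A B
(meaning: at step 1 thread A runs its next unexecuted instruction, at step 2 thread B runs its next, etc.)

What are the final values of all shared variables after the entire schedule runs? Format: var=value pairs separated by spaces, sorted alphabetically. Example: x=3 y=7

Step 1: thread A executes A1 (x = x - 1). Shared: x=4. PCs: A@1 B@0 C@0
Step 2: thread B executes B1 (x = x). Shared: x=4. PCs: A@1 B@1 C@0
Step 3: thread C executes C1 (x = x). Shared: x=4. PCs: A@1 B@1 C@1
Step 4: thread B executes B2 (x = x + 5). Shared: x=9. PCs: A@1 B@2 C@1
Step 5: thread A executes A2 (x = x * 3). Shared: x=27. PCs: A@2 B@2 C@1
Step 6: thread B executes B3 (x = x + 3). Shared: x=30. PCs: A@2 B@3 C@1
Step 7: thread C executes C2 (x = x - 3). Shared: x=27. PCs: A@2 B@3 C@2
Step 8: thread C executes C3 (x = x * -1). Shared: x=-27. PCs: A@2 B@3 C@3
Step 9: thread C executes C4 (x = x + 3). Shared: x=-24. PCs: A@2 B@3 C@4
Step 10: thread A executes A3 (x = x). Shared: x=-24. PCs: A@3 B@3 C@4
Step 11: thread B executes B4 (x = x + 4). Shared: x=-20. PCs: A@3 B@4 C@4

Answer: x=-20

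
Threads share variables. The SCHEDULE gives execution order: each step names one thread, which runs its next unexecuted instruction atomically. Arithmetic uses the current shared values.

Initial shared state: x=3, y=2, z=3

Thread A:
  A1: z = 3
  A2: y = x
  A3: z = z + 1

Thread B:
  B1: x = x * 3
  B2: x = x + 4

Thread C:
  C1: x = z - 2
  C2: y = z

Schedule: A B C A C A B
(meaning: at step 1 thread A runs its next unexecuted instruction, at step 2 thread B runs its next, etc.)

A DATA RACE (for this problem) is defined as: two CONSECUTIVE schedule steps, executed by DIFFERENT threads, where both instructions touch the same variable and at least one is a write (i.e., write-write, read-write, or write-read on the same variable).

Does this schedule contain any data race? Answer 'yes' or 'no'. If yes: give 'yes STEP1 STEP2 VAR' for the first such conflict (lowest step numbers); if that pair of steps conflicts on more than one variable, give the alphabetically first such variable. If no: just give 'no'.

Answer: yes 2 3 x

Derivation:
Steps 1,2: A(r=-,w=z) vs B(r=x,w=x). No conflict.
Steps 2,3: B(x = x * 3) vs C(x = z - 2). RACE on x (W-W).
Steps 3,4: C(x = z - 2) vs A(y = x). RACE on x (W-R).
Steps 4,5: A(y = x) vs C(y = z). RACE on y (W-W).
Steps 5,6: C(y = z) vs A(z = z + 1). RACE on z (R-W).
Steps 6,7: A(r=z,w=z) vs B(r=x,w=x). No conflict.
First conflict at steps 2,3.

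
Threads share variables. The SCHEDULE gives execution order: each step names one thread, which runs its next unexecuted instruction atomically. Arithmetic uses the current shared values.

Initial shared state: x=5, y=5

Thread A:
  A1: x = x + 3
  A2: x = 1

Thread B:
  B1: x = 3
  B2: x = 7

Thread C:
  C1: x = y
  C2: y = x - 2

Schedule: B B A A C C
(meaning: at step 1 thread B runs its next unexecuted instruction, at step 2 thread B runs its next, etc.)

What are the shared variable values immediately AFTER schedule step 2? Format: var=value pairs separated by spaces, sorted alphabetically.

Answer: x=7 y=5

Derivation:
Step 1: thread B executes B1 (x = 3). Shared: x=3 y=5. PCs: A@0 B@1 C@0
Step 2: thread B executes B2 (x = 7). Shared: x=7 y=5. PCs: A@0 B@2 C@0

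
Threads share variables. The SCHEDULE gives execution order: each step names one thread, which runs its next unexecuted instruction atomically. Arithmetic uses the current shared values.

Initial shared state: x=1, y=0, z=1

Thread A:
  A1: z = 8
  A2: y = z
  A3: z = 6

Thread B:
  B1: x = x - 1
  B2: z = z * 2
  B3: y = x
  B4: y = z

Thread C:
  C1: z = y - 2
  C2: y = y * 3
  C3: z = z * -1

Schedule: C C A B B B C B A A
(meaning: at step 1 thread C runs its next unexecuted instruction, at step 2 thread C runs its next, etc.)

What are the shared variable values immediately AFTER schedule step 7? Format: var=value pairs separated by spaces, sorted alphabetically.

Answer: x=0 y=0 z=-16

Derivation:
Step 1: thread C executes C1 (z = y - 2). Shared: x=1 y=0 z=-2. PCs: A@0 B@0 C@1
Step 2: thread C executes C2 (y = y * 3). Shared: x=1 y=0 z=-2. PCs: A@0 B@0 C@2
Step 3: thread A executes A1 (z = 8). Shared: x=1 y=0 z=8. PCs: A@1 B@0 C@2
Step 4: thread B executes B1 (x = x - 1). Shared: x=0 y=0 z=8. PCs: A@1 B@1 C@2
Step 5: thread B executes B2 (z = z * 2). Shared: x=0 y=0 z=16. PCs: A@1 B@2 C@2
Step 6: thread B executes B3 (y = x). Shared: x=0 y=0 z=16. PCs: A@1 B@3 C@2
Step 7: thread C executes C3 (z = z * -1). Shared: x=0 y=0 z=-16. PCs: A@1 B@3 C@3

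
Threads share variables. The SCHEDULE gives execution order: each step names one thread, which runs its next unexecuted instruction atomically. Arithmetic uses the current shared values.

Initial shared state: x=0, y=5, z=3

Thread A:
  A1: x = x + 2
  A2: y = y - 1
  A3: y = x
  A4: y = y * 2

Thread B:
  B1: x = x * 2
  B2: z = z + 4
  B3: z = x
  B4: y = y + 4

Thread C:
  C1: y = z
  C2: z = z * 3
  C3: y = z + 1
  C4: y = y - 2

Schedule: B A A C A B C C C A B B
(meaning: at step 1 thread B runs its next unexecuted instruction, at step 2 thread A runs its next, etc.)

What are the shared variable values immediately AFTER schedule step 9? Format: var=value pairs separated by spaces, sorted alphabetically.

Step 1: thread B executes B1 (x = x * 2). Shared: x=0 y=5 z=3. PCs: A@0 B@1 C@0
Step 2: thread A executes A1 (x = x + 2). Shared: x=2 y=5 z=3. PCs: A@1 B@1 C@0
Step 3: thread A executes A2 (y = y - 1). Shared: x=2 y=4 z=3. PCs: A@2 B@1 C@0
Step 4: thread C executes C1 (y = z). Shared: x=2 y=3 z=3. PCs: A@2 B@1 C@1
Step 5: thread A executes A3 (y = x). Shared: x=2 y=2 z=3. PCs: A@3 B@1 C@1
Step 6: thread B executes B2 (z = z + 4). Shared: x=2 y=2 z=7. PCs: A@3 B@2 C@1
Step 7: thread C executes C2 (z = z * 3). Shared: x=2 y=2 z=21. PCs: A@3 B@2 C@2
Step 8: thread C executes C3 (y = z + 1). Shared: x=2 y=22 z=21. PCs: A@3 B@2 C@3
Step 9: thread C executes C4 (y = y - 2). Shared: x=2 y=20 z=21. PCs: A@3 B@2 C@4

Answer: x=2 y=20 z=21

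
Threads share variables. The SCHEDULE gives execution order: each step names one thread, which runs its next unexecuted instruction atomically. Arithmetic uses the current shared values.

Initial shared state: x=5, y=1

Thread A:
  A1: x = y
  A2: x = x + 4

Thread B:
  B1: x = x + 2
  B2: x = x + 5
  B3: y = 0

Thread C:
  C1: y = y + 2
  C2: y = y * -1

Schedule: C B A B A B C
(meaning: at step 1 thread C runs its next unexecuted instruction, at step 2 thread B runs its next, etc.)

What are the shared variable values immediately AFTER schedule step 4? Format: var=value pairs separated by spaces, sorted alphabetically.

Step 1: thread C executes C1 (y = y + 2). Shared: x=5 y=3. PCs: A@0 B@0 C@1
Step 2: thread B executes B1 (x = x + 2). Shared: x=7 y=3. PCs: A@0 B@1 C@1
Step 3: thread A executes A1 (x = y). Shared: x=3 y=3. PCs: A@1 B@1 C@1
Step 4: thread B executes B2 (x = x + 5). Shared: x=8 y=3. PCs: A@1 B@2 C@1

Answer: x=8 y=3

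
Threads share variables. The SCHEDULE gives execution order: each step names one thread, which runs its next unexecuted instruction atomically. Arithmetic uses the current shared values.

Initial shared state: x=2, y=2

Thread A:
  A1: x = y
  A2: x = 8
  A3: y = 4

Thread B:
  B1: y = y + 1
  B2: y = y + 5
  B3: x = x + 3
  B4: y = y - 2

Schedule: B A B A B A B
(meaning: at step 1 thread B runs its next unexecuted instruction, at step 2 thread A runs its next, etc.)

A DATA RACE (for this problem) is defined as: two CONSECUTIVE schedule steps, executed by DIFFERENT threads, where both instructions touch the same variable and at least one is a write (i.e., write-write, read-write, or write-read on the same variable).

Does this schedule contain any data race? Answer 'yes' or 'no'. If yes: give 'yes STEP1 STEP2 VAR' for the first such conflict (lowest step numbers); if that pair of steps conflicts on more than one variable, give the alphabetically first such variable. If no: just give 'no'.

Steps 1,2: B(y = y + 1) vs A(x = y). RACE on y (W-R).
Steps 2,3: A(x = y) vs B(y = y + 5). RACE on y (R-W).
Steps 3,4: B(r=y,w=y) vs A(r=-,w=x). No conflict.
Steps 4,5: A(x = 8) vs B(x = x + 3). RACE on x (W-W).
Steps 5,6: B(r=x,w=x) vs A(r=-,w=y). No conflict.
Steps 6,7: A(y = 4) vs B(y = y - 2). RACE on y (W-W).
First conflict at steps 1,2.

Answer: yes 1 2 y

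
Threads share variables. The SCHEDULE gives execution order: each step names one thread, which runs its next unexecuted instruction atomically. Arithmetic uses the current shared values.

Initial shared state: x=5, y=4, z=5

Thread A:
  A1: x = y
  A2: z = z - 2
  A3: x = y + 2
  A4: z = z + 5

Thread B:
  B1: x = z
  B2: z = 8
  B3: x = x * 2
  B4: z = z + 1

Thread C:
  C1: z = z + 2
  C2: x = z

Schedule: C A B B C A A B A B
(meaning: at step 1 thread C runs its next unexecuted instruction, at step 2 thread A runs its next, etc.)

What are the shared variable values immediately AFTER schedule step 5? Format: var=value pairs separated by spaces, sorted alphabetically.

Step 1: thread C executes C1 (z = z + 2). Shared: x=5 y=4 z=7. PCs: A@0 B@0 C@1
Step 2: thread A executes A1 (x = y). Shared: x=4 y=4 z=7. PCs: A@1 B@0 C@1
Step 3: thread B executes B1 (x = z). Shared: x=7 y=4 z=7. PCs: A@1 B@1 C@1
Step 4: thread B executes B2 (z = 8). Shared: x=7 y=4 z=8. PCs: A@1 B@2 C@1
Step 5: thread C executes C2 (x = z). Shared: x=8 y=4 z=8. PCs: A@1 B@2 C@2

Answer: x=8 y=4 z=8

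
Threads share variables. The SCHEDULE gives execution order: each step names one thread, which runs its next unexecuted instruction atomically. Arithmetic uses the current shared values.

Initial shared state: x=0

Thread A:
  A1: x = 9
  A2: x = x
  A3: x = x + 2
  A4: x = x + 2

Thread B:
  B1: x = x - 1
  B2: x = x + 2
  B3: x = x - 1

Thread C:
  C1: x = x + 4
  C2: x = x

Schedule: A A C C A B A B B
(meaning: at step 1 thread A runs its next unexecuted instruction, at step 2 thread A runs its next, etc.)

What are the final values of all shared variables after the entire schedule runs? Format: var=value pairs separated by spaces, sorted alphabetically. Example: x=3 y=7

Answer: x=17

Derivation:
Step 1: thread A executes A1 (x = 9). Shared: x=9. PCs: A@1 B@0 C@0
Step 2: thread A executes A2 (x = x). Shared: x=9. PCs: A@2 B@0 C@0
Step 3: thread C executes C1 (x = x + 4). Shared: x=13. PCs: A@2 B@0 C@1
Step 4: thread C executes C2 (x = x). Shared: x=13. PCs: A@2 B@0 C@2
Step 5: thread A executes A3 (x = x + 2). Shared: x=15. PCs: A@3 B@0 C@2
Step 6: thread B executes B1 (x = x - 1). Shared: x=14. PCs: A@3 B@1 C@2
Step 7: thread A executes A4 (x = x + 2). Shared: x=16. PCs: A@4 B@1 C@2
Step 8: thread B executes B2 (x = x + 2). Shared: x=18. PCs: A@4 B@2 C@2
Step 9: thread B executes B3 (x = x - 1). Shared: x=17. PCs: A@4 B@3 C@2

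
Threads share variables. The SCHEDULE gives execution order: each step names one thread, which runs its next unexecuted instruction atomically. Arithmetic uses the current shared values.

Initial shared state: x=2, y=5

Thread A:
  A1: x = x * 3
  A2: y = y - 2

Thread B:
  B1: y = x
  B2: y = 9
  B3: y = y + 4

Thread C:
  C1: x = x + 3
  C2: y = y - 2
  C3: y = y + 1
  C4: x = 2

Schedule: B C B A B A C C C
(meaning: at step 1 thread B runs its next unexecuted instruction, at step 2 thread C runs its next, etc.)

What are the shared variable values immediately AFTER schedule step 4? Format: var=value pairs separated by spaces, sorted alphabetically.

Answer: x=15 y=9

Derivation:
Step 1: thread B executes B1 (y = x). Shared: x=2 y=2. PCs: A@0 B@1 C@0
Step 2: thread C executes C1 (x = x + 3). Shared: x=5 y=2. PCs: A@0 B@1 C@1
Step 3: thread B executes B2 (y = 9). Shared: x=5 y=9. PCs: A@0 B@2 C@1
Step 4: thread A executes A1 (x = x * 3). Shared: x=15 y=9. PCs: A@1 B@2 C@1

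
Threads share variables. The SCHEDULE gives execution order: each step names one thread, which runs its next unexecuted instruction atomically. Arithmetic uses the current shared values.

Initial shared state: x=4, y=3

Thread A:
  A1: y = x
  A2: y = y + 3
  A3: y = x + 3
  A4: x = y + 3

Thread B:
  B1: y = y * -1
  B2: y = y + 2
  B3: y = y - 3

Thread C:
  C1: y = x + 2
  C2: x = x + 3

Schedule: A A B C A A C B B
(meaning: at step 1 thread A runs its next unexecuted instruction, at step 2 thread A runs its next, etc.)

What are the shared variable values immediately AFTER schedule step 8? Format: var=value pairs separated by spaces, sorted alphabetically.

Answer: x=13 y=9

Derivation:
Step 1: thread A executes A1 (y = x). Shared: x=4 y=4. PCs: A@1 B@0 C@0
Step 2: thread A executes A2 (y = y + 3). Shared: x=4 y=7. PCs: A@2 B@0 C@0
Step 3: thread B executes B1 (y = y * -1). Shared: x=4 y=-7. PCs: A@2 B@1 C@0
Step 4: thread C executes C1 (y = x + 2). Shared: x=4 y=6. PCs: A@2 B@1 C@1
Step 5: thread A executes A3 (y = x + 3). Shared: x=4 y=7. PCs: A@3 B@1 C@1
Step 6: thread A executes A4 (x = y + 3). Shared: x=10 y=7. PCs: A@4 B@1 C@1
Step 7: thread C executes C2 (x = x + 3). Shared: x=13 y=7. PCs: A@4 B@1 C@2
Step 8: thread B executes B2 (y = y + 2). Shared: x=13 y=9. PCs: A@4 B@2 C@2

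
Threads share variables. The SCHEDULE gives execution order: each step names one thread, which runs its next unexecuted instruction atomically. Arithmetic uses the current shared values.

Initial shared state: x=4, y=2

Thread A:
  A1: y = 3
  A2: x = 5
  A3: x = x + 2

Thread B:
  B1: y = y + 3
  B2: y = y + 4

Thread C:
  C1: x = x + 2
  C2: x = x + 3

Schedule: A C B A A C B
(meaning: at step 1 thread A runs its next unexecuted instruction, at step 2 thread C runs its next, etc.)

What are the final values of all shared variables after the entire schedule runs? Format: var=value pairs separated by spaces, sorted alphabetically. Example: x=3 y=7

Answer: x=10 y=10

Derivation:
Step 1: thread A executes A1 (y = 3). Shared: x=4 y=3. PCs: A@1 B@0 C@0
Step 2: thread C executes C1 (x = x + 2). Shared: x=6 y=3. PCs: A@1 B@0 C@1
Step 3: thread B executes B1 (y = y + 3). Shared: x=6 y=6. PCs: A@1 B@1 C@1
Step 4: thread A executes A2 (x = 5). Shared: x=5 y=6. PCs: A@2 B@1 C@1
Step 5: thread A executes A3 (x = x + 2). Shared: x=7 y=6. PCs: A@3 B@1 C@1
Step 6: thread C executes C2 (x = x + 3). Shared: x=10 y=6. PCs: A@3 B@1 C@2
Step 7: thread B executes B2 (y = y + 4). Shared: x=10 y=10. PCs: A@3 B@2 C@2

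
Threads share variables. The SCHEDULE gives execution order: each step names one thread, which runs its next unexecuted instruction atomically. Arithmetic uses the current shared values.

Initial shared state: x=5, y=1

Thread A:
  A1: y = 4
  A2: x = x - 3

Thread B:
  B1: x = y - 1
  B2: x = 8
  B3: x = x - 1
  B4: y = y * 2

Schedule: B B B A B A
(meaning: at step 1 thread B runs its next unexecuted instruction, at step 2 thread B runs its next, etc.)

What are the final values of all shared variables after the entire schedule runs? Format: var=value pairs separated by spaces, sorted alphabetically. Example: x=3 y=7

Answer: x=4 y=8

Derivation:
Step 1: thread B executes B1 (x = y - 1). Shared: x=0 y=1. PCs: A@0 B@1
Step 2: thread B executes B2 (x = 8). Shared: x=8 y=1. PCs: A@0 B@2
Step 3: thread B executes B3 (x = x - 1). Shared: x=7 y=1. PCs: A@0 B@3
Step 4: thread A executes A1 (y = 4). Shared: x=7 y=4. PCs: A@1 B@3
Step 5: thread B executes B4 (y = y * 2). Shared: x=7 y=8. PCs: A@1 B@4
Step 6: thread A executes A2 (x = x - 3). Shared: x=4 y=8. PCs: A@2 B@4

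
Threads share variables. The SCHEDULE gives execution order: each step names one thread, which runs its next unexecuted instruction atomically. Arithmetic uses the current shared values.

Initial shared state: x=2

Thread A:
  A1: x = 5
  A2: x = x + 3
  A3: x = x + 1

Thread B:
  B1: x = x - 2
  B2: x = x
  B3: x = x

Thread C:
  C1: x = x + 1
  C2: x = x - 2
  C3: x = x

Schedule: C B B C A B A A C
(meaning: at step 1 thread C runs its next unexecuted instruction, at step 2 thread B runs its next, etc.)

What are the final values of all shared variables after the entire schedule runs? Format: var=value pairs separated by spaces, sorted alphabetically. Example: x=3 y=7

Answer: x=9

Derivation:
Step 1: thread C executes C1 (x = x + 1). Shared: x=3. PCs: A@0 B@0 C@1
Step 2: thread B executes B1 (x = x - 2). Shared: x=1. PCs: A@0 B@1 C@1
Step 3: thread B executes B2 (x = x). Shared: x=1. PCs: A@0 B@2 C@1
Step 4: thread C executes C2 (x = x - 2). Shared: x=-1. PCs: A@0 B@2 C@2
Step 5: thread A executes A1 (x = 5). Shared: x=5. PCs: A@1 B@2 C@2
Step 6: thread B executes B3 (x = x). Shared: x=5. PCs: A@1 B@3 C@2
Step 7: thread A executes A2 (x = x + 3). Shared: x=8. PCs: A@2 B@3 C@2
Step 8: thread A executes A3 (x = x + 1). Shared: x=9. PCs: A@3 B@3 C@2
Step 9: thread C executes C3 (x = x). Shared: x=9. PCs: A@3 B@3 C@3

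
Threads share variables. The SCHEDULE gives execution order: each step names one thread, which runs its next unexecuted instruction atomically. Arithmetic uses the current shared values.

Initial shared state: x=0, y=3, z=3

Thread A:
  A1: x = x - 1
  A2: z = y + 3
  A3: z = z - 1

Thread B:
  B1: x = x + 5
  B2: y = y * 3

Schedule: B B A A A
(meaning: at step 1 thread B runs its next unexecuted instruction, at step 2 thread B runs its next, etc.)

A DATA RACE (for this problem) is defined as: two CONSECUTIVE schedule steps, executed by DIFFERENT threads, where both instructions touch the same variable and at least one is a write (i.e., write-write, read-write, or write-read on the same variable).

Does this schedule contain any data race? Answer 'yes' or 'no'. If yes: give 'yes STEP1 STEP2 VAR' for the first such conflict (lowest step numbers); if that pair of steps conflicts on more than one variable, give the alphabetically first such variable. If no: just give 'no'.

Steps 1,2: same thread (B). No race.
Steps 2,3: B(r=y,w=y) vs A(r=x,w=x). No conflict.
Steps 3,4: same thread (A). No race.
Steps 4,5: same thread (A). No race.

Answer: no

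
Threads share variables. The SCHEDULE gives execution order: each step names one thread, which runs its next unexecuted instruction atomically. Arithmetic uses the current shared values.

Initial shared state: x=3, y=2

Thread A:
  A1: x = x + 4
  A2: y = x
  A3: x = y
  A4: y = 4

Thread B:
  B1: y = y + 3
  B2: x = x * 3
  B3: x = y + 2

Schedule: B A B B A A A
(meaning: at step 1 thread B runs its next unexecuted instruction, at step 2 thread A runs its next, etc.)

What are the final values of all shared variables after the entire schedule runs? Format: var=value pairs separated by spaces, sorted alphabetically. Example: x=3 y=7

Step 1: thread B executes B1 (y = y + 3). Shared: x=3 y=5. PCs: A@0 B@1
Step 2: thread A executes A1 (x = x + 4). Shared: x=7 y=5. PCs: A@1 B@1
Step 3: thread B executes B2 (x = x * 3). Shared: x=21 y=5. PCs: A@1 B@2
Step 4: thread B executes B3 (x = y + 2). Shared: x=7 y=5. PCs: A@1 B@3
Step 5: thread A executes A2 (y = x). Shared: x=7 y=7. PCs: A@2 B@3
Step 6: thread A executes A3 (x = y). Shared: x=7 y=7. PCs: A@3 B@3
Step 7: thread A executes A4 (y = 4). Shared: x=7 y=4. PCs: A@4 B@3

Answer: x=7 y=4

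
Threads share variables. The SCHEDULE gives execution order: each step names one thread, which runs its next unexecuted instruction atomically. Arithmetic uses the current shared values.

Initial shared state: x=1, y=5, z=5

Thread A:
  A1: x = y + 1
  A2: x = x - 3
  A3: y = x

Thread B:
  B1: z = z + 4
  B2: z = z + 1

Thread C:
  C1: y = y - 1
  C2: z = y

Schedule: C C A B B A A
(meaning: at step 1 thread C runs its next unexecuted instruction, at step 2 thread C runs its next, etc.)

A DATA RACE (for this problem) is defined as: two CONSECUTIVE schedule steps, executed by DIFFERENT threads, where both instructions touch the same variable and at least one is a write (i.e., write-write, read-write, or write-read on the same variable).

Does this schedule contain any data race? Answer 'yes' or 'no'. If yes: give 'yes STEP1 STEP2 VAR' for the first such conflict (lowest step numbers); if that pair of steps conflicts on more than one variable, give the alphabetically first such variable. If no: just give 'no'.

Steps 1,2: same thread (C). No race.
Steps 2,3: C(r=y,w=z) vs A(r=y,w=x). No conflict.
Steps 3,4: A(r=y,w=x) vs B(r=z,w=z). No conflict.
Steps 4,5: same thread (B). No race.
Steps 5,6: B(r=z,w=z) vs A(r=x,w=x). No conflict.
Steps 6,7: same thread (A). No race.

Answer: no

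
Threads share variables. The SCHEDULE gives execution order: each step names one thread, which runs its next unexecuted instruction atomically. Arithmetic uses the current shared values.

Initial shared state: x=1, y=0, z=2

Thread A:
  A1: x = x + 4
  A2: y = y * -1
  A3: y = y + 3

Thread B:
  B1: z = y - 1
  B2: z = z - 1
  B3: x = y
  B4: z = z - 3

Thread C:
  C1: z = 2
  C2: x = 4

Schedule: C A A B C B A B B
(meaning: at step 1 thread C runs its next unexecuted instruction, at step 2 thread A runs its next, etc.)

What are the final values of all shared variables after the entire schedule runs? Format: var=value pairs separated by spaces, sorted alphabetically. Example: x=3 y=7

Step 1: thread C executes C1 (z = 2). Shared: x=1 y=0 z=2. PCs: A@0 B@0 C@1
Step 2: thread A executes A1 (x = x + 4). Shared: x=5 y=0 z=2. PCs: A@1 B@0 C@1
Step 3: thread A executes A2 (y = y * -1). Shared: x=5 y=0 z=2. PCs: A@2 B@0 C@1
Step 4: thread B executes B1 (z = y - 1). Shared: x=5 y=0 z=-1. PCs: A@2 B@1 C@1
Step 5: thread C executes C2 (x = 4). Shared: x=4 y=0 z=-1. PCs: A@2 B@1 C@2
Step 6: thread B executes B2 (z = z - 1). Shared: x=4 y=0 z=-2. PCs: A@2 B@2 C@2
Step 7: thread A executes A3 (y = y + 3). Shared: x=4 y=3 z=-2. PCs: A@3 B@2 C@2
Step 8: thread B executes B3 (x = y). Shared: x=3 y=3 z=-2. PCs: A@3 B@3 C@2
Step 9: thread B executes B4 (z = z - 3). Shared: x=3 y=3 z=-5. PCs: A@3 B@4 C@2

Answer: x=3 y=3 z=-5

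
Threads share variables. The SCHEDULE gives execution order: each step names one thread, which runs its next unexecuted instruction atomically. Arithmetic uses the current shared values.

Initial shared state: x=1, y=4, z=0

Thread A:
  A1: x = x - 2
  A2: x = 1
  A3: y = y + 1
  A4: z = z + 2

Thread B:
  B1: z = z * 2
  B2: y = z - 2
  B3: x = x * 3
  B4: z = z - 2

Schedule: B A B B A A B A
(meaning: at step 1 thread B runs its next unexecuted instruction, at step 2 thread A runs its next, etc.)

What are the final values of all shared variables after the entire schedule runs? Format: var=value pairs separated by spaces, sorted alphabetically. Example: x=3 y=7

Answer: x=1 y=-1 z=0

Derivation:
Step 1: thread B executes B1 (z = z * 2). Shared: x=1 y=4 z=0. PCs: A@0 B@1
Step 2: thread A executes A1 (x = x - 2). Shared: x=-1 y=4 z=0. PCs: A@1 B@1
Step 3: thread B executes B2 (y = z - 2). Shared: x=-1 y=-2 z=0. PCs: A@1 B@2
Step 4: thread B executes B3 (x = x * 3). Shared: x=-3 y=-2 z=0. PCs: A@1 B@3
Step 5: thread A executes A2 (x = 1). Shared: x=1 y=-2 z=0. PCs: A@2 B@3
Step 6: thread A executes A3 (y = y + 1). Shared: x=1 y=-1 z=0. PCs: A@3 B@3
Step 7: thread B executes B4 (z = z - 2). Shared: x=1 y=-1 z=-2. PCs: A@3 B@4
Step 8: thread A executes A4 (z = z + 2). Shared: x=1 y=-1 z=0. PCs: A@4 B@4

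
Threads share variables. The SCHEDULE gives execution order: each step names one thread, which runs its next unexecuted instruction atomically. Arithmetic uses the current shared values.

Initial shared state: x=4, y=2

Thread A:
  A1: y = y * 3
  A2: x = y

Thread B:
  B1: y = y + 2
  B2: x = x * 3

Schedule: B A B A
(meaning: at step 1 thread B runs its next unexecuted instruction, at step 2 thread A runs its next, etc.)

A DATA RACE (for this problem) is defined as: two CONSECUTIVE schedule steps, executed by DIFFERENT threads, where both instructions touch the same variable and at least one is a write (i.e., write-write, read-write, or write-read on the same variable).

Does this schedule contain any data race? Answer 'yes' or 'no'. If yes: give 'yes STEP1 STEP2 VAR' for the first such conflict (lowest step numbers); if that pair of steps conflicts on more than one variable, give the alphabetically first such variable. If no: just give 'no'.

Steps 1,2: B(y = y + 2) vs A(y = y * 3). RACE on y (W-W).
Steps 2,3: A(r=y,w=y) vs B(r=x,w=x). No conflict.
Steps 3,4: B(x = x * 3) vs A(x = y). RACE on x (W-W).
First conflict at steps 1,2.

Answer: yes 1 2 y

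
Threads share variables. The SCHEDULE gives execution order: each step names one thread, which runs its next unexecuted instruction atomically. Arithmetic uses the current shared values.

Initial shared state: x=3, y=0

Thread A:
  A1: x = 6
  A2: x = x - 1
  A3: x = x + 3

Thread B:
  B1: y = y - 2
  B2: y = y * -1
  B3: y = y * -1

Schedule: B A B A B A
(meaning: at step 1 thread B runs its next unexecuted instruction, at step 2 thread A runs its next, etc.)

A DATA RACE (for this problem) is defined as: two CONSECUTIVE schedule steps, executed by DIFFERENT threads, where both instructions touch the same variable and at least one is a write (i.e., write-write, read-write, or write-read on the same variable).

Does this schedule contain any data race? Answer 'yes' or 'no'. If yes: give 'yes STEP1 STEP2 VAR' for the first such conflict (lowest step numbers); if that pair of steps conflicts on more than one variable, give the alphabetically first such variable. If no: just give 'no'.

Steps 1,2: B(r=y,w=y) vs A(r=-,w=x). No conflict.
Steps 2,3: A(r=-,w=x) vs B(r=y,w=y). No conflict.
Steps 3,4: B(r=y,w=y) vs A(r=x,w=x). No conflict.
Steps 4,5: A(r=x,w=x) vs B(r=y,w=y). No conflict.
Steps 5,6: B(r=y,w=y) vs A(r=x,w=x). No conflict.

Answer: no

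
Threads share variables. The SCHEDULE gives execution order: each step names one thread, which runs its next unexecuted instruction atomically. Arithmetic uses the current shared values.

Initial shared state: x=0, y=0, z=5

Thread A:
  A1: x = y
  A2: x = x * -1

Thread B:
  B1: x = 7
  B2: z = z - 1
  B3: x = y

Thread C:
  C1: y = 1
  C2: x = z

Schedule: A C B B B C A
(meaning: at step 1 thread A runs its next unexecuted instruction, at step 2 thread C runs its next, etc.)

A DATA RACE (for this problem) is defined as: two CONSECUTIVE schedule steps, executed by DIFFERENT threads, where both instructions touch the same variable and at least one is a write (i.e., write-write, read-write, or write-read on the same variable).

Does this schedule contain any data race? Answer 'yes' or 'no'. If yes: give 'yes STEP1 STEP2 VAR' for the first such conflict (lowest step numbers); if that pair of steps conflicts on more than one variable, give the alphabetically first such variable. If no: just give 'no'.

Answer: yes 1 2 y

Derivation:
Steps 1,2: A(x = y) vs C(y = 1). RACE on y (R-W).
Steps 2,3: C(r=-,w=y) vs B(r=-,w=x). No conflict.
Steps 3,4: same thread (B). No race.
Steps 4,5: same thread (B). No race.
Steps 5,6: B(x = y) vs C(x = z). RACE on x (W-W).
Steps 6,7: C(x = z) vs A(x = x * -1). RACE on x (W-W).
First conflict at steps 1,2.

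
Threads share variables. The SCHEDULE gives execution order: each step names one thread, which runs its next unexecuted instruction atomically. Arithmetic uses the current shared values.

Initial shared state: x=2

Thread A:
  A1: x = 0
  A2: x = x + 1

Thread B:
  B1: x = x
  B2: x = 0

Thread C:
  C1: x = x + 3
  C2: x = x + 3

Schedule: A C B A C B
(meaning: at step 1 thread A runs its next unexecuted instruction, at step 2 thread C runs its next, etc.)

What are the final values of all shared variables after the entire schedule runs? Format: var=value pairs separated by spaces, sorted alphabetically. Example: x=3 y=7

Answer: x=0

Derivation:
Step 1: thread A executes A1 (x = 0). Shared: x=0. PCs: A@1 B@0 C@0
Step 2: thread C executes C1 (x = x + 3). Shared: x=3. PCs: A@1 B@0 C@1
Step 3: thread B executes B1 (x = x). Shared: x=3. PCs: A@1 B@1 C@1
Step 4: thread A executes A2 (x = x + 1). Shared: x=4. PCs: A@2 B@1 C@1
Step 5: thread C executes C2 (x = x + 3). Shared: x=7. PCs: A@2 B@1 C@2
Step 6: thread B executes B2 (x = 0). Shared: x=0. PCs: A@2 B@2 C@2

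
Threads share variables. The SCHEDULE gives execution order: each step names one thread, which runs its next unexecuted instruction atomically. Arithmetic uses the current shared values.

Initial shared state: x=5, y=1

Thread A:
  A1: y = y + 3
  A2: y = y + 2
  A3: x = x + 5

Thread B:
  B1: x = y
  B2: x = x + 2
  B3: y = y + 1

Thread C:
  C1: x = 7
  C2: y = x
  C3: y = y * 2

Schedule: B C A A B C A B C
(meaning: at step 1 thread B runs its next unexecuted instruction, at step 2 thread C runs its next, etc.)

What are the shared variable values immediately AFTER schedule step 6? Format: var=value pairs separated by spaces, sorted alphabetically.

Step 1: thread B executes B1 (x = y). Shared: x=1 y=1. PCs: A@0 B@1 C@0
Step 2: thread C executes C1 (x = 7). Shared: x=7 y=1. PCs: A@0 B@1 C@1
Step 3: thread A executes A1 (y = y + 3). Shared: x=7 y=4. PCs: A@1 B@1 C@1
Step 4: thread A executes A2 (y = y + 2). Shared: x=7 y=6. PCs: A@2 B@1 C@1
Step 5: thread B executes B2 (x = x + 2). Shared: x=9 y=6. PCs: A@2 B@2 C@1
Step 6: thread C executes C2 (y = x). Shared: x=9 y=9. PCs: A@2 B@2 C@2

Answer: x=9 y=9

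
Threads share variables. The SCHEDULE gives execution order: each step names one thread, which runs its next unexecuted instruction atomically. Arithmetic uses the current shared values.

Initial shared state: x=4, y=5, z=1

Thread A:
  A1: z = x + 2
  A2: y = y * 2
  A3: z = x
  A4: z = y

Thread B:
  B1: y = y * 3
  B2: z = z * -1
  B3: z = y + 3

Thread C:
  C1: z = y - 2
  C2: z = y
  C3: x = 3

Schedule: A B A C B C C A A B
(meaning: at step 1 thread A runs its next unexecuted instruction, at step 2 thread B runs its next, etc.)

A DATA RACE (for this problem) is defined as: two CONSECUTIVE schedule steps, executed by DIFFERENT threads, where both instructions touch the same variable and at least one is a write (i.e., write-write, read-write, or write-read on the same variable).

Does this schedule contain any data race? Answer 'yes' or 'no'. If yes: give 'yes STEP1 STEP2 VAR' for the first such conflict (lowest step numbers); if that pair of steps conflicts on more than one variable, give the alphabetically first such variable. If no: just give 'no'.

Steps 1,2: A(r=x,w=z) vs B(r=y,w=y). No conflict.
Steps 2,3: B(y = y * 3) vs A(y = y * 2). RACE on y (W-W).
Steps 3,4: A(y = y * 2) vs C(z = y - 2). RACE on y (W-R).
Steps 4,5: C(z = y - 2) vs B(z = z * -1). RACE on z (W-W).
Steps 5,6: B(z = z * -1) vs C(z = y). RACE on z (W-W).
Steps 6,7: same thread (C). No race.
Steps 7,8: C(x = 3) vs A(z = x). RACE on x (W-R).
Steps 8,9: same thread (A). No race.
Steps 9,10: A(z = y) vs B(z = y + 3). RACE on z (W-W).
First conflict at steps 2,3.

Answer: yes 2 3 y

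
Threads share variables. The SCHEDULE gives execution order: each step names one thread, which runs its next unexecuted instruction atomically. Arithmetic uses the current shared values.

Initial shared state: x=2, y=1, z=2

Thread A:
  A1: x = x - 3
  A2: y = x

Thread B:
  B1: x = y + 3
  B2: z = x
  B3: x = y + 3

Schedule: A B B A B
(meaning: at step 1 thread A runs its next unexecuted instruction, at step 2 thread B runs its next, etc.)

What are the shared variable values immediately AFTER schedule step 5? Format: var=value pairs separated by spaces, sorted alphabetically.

Step 1: thread A executes A1 (x = x - 3). Shared: x=-1 y=1 z=2. PCs: A@1 B@0
Step 2: thread B executes B1 (x = y + 3). Shared: x=4 y=1 z=2. PCs: A@1 B@1
Step 3: thread B executes B2 (z = x). Shared: x=4 y=1 z=4. PCs: A@1 B@2
Step 4: thread A executes A2 (y = x). Shared: x=4 y=4 z=4. PCs: A@2 B@2
Step 5: thread B executes B3 (x = y + 3). Shared: x=7 y=4 z=4. PCs: A@2 B@3

Answer: x=7 y=4 z=4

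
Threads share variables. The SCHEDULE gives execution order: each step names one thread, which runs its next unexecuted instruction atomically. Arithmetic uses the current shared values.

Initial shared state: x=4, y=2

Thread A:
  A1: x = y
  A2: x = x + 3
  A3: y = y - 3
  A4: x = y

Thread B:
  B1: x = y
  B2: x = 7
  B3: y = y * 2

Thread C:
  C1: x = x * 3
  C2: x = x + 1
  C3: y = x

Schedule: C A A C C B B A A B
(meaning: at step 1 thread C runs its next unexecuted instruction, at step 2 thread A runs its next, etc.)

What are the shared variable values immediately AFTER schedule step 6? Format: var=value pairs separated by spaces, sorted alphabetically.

Answer: x=6 y=6

Derivation:
Step 1: thread C executes C1 (x = x * 3). Shared: x=12 y=2. PCs: A@0 B@0 C@1
Step 2: thread A executes A1 (x = y). Shared: x=2 y=2. PCs: A@1 B@0 C@1
Step 3: thread A executes A2 (x = x + 3). Shared: x=5 y=2. PCs: A@2 B@0 C@1
Step 4: thread C executes C2 (x = x + 1). Shared: x=6 y=2. PCs: A@2 B@0 C@2
Step 5: thread C executes C3 (y = x). Shared: x=6 y=6. PCs: A@2 B@0 C@3
Step 6: thread B executes B1 (x = y). Shared: x=6 y=6. PCs: A@2 B@1 C@3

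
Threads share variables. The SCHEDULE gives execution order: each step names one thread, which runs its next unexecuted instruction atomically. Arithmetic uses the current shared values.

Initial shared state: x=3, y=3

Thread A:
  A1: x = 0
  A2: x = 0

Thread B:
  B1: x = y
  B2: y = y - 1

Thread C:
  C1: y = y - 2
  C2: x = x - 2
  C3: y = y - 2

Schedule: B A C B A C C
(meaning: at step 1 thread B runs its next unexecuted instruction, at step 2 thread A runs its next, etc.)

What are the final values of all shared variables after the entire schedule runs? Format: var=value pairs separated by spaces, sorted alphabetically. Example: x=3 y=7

Answer: x=-2 y=-2

Derivation:
Step 1: thread B executes B1 (x = y). Shared: x=3 y=3. PCs: A@0 B@1 C@0
Step 2: thread A executes A1 (x = 0). Shared: x=0 y=3. PCs: A@1 B@1 C@0
Step 3: thread C executes C1 (y = y - 2). Shared: x=0 y=1. PCs: A@1 B@1 C@1
Step 4: thread B executes B2 (y = y - 1). Shared: x=0 y=0. PCs: A@1 B@2 C@1
Step 5: thread A executes A2 (x = 0). Shared: x=0 y=0. PCs: A@2 B@2 C@1
Step 6: thread C executes C2 (x = x - 2). Shared: x=-2 y=0. PCs: A@2 B@2 C@2
Step 7: thread C executes C3 (y = y - 2). Shared: x=-2 y=-2. PCs: A@2 B@2 C@3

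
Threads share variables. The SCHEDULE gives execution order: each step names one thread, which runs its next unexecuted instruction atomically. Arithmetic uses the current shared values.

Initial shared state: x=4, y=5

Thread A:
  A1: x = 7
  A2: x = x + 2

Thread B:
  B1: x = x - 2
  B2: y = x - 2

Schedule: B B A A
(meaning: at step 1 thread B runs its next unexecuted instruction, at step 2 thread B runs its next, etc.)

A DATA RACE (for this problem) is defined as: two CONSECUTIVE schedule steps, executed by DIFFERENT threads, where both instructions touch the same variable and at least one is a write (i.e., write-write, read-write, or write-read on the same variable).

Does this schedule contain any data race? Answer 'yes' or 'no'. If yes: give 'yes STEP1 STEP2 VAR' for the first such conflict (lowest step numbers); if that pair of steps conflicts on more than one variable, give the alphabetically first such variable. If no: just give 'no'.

Steps 1,2: same thread (B). No race.
Steps 2,3: B(y = x - 2) vs A(x = 7). RACE on x (R-W).
Steps 3,4: same thread (A). No race.
First conflict at steps 2,3.

Answer: yes 2 3 x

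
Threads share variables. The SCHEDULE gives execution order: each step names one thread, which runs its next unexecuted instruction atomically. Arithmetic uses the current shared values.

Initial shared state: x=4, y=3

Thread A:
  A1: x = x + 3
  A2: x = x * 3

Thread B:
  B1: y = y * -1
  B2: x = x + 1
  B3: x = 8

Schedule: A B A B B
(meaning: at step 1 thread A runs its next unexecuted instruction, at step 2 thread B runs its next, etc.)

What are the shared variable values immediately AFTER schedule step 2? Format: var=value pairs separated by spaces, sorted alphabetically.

Step 1: thread A executes A1 (x = x + 3). Shared: x=7 y=3. PCs: A@1 B@0
Step 2: thread B executes B1 (y = y * -1). Shared: x=7 y=-3. PCs: A@1 B@1

Answer: x=7 y=-3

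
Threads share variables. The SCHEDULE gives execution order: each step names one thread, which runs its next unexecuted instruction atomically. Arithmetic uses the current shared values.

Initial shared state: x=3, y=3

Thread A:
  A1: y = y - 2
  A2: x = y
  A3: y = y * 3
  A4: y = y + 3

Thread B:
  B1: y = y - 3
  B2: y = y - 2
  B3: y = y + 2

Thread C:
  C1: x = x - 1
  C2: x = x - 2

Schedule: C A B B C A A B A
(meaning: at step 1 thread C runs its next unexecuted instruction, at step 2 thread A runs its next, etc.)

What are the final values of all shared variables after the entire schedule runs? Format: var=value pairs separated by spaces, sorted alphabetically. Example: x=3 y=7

Step 1: thread C executes C1 (x = x - 1). Shared: x=2 y=3. PCs: A@0 B@0 C@1
Step 2: thread A executes A1 (y = y - 2). Shared: x=2 y=1. PCs: A@1 B@0 C@1
Step 3: thread B executes B1 (y = y - 3). Shared: x=2 y=-2. PCs: A@1 B@1 C@1
Step 4: thread B executes B2 (y = y - 2). Shared: x=2 y=-4. PCs: A@1 B@2 C@1
Step 5: thread C executes C2 (x = x - 2). Shared: x=0 y=-4. PCs: A@1 B@2 C@2
Step 6: thread A executes A2 (x = y). Shared: x=-4 y=-4. PCs: A@2 B@2 C@2
Step 7: thread A executes A3 (y = y * 3). Shared: x=-4 y=-12. PCs: A@3 B@2 C@2
Step 8: thread B executes B3 (y = y + 2). Shared: x=-4 y=-10. PCs: A@3 B@3 C@2
Step 9: thread A executes A4 (y = y + 3). Shared: x=-4 y=-7. PCs: A@4 B@3 C@2

Answer: x=-4 y=-7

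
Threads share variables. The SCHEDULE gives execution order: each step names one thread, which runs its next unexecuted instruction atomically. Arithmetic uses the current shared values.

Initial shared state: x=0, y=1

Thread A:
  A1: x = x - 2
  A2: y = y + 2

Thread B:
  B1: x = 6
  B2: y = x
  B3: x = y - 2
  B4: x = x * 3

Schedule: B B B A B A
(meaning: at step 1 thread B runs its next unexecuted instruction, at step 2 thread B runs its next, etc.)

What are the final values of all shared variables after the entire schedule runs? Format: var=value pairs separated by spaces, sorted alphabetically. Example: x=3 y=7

Answer: x=6 y=8

Derivation:
Step 1: thread B executes B1 (x = 6). Shared: x=6 y=1. PCs: A@0 B@1
Step 2: thread B executes B2 (y = x). Shared: x=6 y=6. PCs: A@0 B@2
Step 3: thread B executes B3 (x = y - 2). Shared: x=4 y=6. PCs: A@0 B@3
Step 4: thread A executes A1 (x = x - 2). Shared: x=2 y=6. PCs: A@1 B@3
Step 5: thread B executes B4 (x = x * 3). Shared: x=6 y=6. PCs: A@1 B@4
Step 6: thread A executes A2 (y = y + 2). Shared: x=6 y=8. PCs: A@2 B@4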